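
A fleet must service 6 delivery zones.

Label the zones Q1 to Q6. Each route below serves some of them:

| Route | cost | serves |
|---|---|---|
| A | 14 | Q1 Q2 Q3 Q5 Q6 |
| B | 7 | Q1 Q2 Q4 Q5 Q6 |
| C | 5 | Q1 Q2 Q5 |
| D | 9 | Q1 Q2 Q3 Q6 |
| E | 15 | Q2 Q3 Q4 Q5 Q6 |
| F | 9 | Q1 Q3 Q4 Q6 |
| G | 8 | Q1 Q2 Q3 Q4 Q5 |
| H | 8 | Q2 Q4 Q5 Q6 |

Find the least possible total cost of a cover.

C, F together cover every zone (C ∪ F = {Q1, Q2, Q3, Q4, Q5, Q6}); total cost 5 + 9 = 14.
The greedy pick B, G costs 15; no covering selection beats 14.

14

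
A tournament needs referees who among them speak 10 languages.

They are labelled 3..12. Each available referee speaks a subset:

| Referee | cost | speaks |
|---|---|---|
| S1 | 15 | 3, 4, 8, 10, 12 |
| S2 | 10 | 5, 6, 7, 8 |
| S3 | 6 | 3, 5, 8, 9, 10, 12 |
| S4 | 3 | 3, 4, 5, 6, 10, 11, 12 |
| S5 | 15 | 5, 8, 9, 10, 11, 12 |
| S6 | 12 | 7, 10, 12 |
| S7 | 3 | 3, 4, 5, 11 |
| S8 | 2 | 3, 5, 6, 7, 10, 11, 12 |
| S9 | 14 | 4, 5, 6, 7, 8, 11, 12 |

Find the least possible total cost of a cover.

11

S3, S4, S8 together cover every language (S3 ∪ S4 ∪ S8 = {3, 4, 5, 6, 7, 8, 9, 10, 11, 12}); total cost 6 + 3 + 2 = 11.
No covering selection has total cost below 11.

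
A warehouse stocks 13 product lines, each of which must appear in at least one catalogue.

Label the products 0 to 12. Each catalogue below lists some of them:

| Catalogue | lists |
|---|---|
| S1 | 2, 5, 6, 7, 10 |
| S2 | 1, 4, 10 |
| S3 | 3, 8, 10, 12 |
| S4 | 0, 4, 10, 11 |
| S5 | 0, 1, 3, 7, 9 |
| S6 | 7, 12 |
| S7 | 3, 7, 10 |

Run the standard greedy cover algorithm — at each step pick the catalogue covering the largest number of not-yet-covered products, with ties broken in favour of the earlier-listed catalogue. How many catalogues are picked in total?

Greedy: pick S1 (covers 5 new) → pick S5 (covers 4 new) → pick S3 (covers 2 new) → pick S4 (covers 2 new). Total picks: 4.

4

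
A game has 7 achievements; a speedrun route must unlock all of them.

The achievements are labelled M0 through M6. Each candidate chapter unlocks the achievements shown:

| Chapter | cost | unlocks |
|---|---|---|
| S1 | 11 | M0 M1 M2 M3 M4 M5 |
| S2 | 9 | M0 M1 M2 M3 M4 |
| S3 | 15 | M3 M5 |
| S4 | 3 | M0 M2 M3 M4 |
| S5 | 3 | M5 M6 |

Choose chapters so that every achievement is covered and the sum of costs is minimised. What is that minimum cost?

12

S2, S5 together cover every achievement (S2 ∪ S5 = {M0, M1, M2, M3, M4, M5, M6}); total cost 9 + 3 = 12.
The greedy pick S4, S5, S2 costs 15; no covering selection beats 12.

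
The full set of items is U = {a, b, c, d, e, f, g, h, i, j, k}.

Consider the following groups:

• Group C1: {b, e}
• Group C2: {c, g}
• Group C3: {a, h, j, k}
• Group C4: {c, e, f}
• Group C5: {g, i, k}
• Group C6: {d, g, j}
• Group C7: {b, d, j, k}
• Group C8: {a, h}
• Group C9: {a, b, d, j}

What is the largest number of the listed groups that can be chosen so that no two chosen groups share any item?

3

C4, C7, C8 are pairwise disjoint (C4={c,e,f}; C7={b,d,j,k}; C8={a,h}).
Every remaining group overlaps one of these, and no 4 of the listed groups are pairwise disjoint, so 3 is the maximum.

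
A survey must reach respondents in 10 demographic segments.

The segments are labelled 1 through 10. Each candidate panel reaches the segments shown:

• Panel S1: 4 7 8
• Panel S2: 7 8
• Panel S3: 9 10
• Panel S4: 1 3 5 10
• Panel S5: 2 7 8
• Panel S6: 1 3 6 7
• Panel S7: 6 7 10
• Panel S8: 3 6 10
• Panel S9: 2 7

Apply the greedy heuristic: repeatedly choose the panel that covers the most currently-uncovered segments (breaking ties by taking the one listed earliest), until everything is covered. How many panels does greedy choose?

Greedy: pick S4 (covers 4 new) → pick S1 (covers 3 new) → pick S3 (covers 1 new) → pick S5 (covers 1 new) → pick S6 (covers 1 new). Total picks: 5.

5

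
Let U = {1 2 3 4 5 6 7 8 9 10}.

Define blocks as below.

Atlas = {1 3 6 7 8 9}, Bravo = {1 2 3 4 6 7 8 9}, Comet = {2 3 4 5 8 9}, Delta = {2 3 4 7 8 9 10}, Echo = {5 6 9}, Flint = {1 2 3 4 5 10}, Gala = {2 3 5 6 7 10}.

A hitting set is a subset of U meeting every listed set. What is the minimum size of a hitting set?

2

H = {5, 8} meets every block (each contains at least one member of H), and |H| = 2.
No single point lies in every block, so at least 2 are needed and 2 is optimal.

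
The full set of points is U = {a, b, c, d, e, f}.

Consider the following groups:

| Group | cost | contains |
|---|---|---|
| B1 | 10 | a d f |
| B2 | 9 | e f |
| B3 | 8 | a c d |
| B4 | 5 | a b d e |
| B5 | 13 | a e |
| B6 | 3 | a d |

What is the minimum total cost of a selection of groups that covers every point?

22

B2, B3, B4 together cover every point (B2 ∪ B3 ∪ B4 = {a, b, c, d, e, f}); total cost 9 + 8 + 5 = 22.
No covering selection has total cost below 22.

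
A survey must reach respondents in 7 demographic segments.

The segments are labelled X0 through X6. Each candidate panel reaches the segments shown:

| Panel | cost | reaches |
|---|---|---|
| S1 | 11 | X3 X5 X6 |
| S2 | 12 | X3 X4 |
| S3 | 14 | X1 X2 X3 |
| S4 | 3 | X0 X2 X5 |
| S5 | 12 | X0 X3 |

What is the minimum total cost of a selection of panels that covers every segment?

S1, S2, S3, S4 together cover every segment (S1 ∪ S2 ∪ S3 ∪ S4 = {X0, X1, X2, X3, X4, X5, X6}); total cost 11 + 12 + 14 + 3 = 40.
No covering selection has total cost below 40.

40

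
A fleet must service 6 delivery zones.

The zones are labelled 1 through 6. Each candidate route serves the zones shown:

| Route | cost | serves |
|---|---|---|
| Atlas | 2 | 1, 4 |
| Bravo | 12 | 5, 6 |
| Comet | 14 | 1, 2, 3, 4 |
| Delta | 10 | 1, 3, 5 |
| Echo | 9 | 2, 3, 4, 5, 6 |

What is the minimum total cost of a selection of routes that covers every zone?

11

Atlas, Echo together cover every zone (Atlas ∪ Echo = {1, 2, 3, 4, 5, 6}); total cost 2 + 9 = 11.
No covering selection has total cost below 11.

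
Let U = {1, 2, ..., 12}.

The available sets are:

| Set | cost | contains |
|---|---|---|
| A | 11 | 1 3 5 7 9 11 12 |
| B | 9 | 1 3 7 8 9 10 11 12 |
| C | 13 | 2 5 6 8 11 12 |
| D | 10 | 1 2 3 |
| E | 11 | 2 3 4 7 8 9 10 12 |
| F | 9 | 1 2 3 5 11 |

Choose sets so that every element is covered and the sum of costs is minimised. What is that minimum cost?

33

B, C, E together cover every element (B ∪ C ∪ E = {1, 2, 3, 4, 5, 6, 7, 8, 9, 10, 11, 12}); total cost 9 + 13 + 11 = 33.
No covering selection has total cost below 33.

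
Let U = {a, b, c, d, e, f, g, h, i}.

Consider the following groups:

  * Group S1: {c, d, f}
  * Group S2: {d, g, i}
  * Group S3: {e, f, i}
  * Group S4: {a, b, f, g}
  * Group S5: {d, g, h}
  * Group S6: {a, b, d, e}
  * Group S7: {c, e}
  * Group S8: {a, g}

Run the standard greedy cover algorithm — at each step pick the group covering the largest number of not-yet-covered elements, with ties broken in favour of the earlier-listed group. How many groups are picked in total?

Greedy: pick S4 (covers 4 new) → pick S1 (covers 2 new) → pick S3 (covers 2 new) → pick S5 (covers 1 new). Total picks: 4.

4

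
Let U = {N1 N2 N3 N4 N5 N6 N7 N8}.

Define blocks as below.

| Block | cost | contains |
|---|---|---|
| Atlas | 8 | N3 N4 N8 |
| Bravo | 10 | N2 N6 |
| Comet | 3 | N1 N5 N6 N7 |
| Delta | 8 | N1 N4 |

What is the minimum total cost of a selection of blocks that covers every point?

Atlas, Bravo, Comet together cover every point (Atlas ∪ Bravo ∪ Comet = {N1, N2, N3, N4, N5, N6, N7, N8}); total cost 8 + 10 + 3 = 21.
No covering selection has total cost below 21.

21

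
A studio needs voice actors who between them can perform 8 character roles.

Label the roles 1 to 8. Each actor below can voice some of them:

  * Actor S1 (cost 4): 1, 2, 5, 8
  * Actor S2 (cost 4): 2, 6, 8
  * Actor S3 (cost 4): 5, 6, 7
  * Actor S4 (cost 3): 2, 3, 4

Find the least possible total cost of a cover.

11

S1, S3, S4 together cover every role (S1 ∪ S3 ∪ S4 = {1, 2, 3, 4, 5, 6, 7, 8}); total cost 4 + 4 + 3 = 11.
No covering selection has total cost below 11.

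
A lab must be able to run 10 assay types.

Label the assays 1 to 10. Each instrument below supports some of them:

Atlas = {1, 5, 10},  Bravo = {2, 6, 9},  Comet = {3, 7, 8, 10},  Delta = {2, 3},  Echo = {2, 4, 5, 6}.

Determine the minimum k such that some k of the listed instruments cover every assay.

4

Take {Atlas, Bravo, Comet, Echo}. Their union is {1, 2, 3, 4, 5, 6, 7, 8, 9, 10}, which is all 10 assays.
Only Atlas contains 1, so Atlas is forced; the remaining 7 assays need at least 3 more instruments (each remaining instrument adds at most 3) — so at least 4 instruments are needed, and 4 is optimal.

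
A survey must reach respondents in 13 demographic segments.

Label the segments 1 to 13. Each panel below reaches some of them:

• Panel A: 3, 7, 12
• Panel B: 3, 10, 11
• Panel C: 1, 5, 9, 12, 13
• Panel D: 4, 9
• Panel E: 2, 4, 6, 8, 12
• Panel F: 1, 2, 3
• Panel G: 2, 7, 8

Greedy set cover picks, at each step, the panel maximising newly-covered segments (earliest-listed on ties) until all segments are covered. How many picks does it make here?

Greedy: pick C (covers 5 new) → pick E (covers 4 new) → pick B (covers 3 new) → pick A (covers 1 new). Total picks: 4.

4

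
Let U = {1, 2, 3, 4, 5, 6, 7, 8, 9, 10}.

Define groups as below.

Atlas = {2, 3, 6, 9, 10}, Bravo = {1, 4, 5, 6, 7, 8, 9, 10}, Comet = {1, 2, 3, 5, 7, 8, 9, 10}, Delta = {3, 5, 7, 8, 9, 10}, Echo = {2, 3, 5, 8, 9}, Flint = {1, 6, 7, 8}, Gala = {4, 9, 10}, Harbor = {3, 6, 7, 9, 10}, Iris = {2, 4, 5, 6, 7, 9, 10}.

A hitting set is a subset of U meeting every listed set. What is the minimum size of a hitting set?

2

Take H = {8, 10}. Each listed group contains at least one of these, so H is a hitting set of size 2.
The groups Flint, Gala are pairwise disjoint, so any hitting set needs a separate item for each — at least 2. Hence 2 is optimal.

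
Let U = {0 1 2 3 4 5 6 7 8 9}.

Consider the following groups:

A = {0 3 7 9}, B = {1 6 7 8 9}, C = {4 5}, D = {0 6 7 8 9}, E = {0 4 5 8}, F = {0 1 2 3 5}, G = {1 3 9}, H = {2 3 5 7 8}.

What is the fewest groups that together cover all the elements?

B, C, and F cover everything between them: the union {0, 1, 2, 3, 4, 5, 6, 7, 8, 9} is all of U.
No 2 of the 8 groups cover everything (all 28 combinations miss at least one element), so 3 is optimal.

3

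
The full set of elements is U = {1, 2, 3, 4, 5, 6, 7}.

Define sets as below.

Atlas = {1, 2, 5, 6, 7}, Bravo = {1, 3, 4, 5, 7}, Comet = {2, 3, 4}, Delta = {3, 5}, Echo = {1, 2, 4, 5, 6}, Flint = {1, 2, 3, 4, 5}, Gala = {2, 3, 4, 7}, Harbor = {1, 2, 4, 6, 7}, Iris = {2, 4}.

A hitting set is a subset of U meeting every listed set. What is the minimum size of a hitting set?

2

Take H = {4, 5}. Each listed set contains at least one of these, so H is a hitting set of size 2.
The sets Delta, Iris are pairwise disjoint, so any hitting set needs a separate element for each — at least 2. Hence 2 is optimal.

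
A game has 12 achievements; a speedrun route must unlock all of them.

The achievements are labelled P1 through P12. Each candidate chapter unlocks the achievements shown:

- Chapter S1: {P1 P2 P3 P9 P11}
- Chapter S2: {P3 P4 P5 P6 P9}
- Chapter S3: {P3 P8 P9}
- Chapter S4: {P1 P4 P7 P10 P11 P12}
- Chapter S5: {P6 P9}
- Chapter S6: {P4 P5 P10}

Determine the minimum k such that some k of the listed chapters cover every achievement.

4

Take {S1, S2, S3, S4}. Their union is {P1, P2, P3, P4, P5, P6, P7, P8, P9, P10, P11, P12}, which is all 12 achievements.
No 3 of the 6 chapters cover everything (all 20 combinations miss at least one achievement), so 4 is optimal.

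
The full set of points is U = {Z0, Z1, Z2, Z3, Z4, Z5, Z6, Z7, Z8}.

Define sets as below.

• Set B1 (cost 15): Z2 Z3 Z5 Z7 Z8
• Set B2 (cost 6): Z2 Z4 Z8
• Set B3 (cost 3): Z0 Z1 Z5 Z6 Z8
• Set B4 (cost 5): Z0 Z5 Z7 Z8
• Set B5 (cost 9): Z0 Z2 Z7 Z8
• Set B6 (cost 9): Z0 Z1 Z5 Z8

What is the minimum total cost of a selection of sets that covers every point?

24

B1, B2, B3 together cover every point (B1 ∪ B2 ∪ B3 = {Z0, Z1, Z2, Z3, Z4, Z5, Z6, Z7, Z8}); total cost 15 + 6 + 3 = 24.
The greedy pick B3, B2, B4, B1 costs 29; no covering selection beats 24.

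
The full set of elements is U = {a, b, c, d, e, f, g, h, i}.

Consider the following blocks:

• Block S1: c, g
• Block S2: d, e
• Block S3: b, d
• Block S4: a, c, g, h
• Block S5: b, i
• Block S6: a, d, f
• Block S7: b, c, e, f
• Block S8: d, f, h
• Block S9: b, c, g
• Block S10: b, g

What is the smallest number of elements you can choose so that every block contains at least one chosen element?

3

The 3 elements {b, c, d} hit every block.
The blocks S1, S5, S6 are pairwise disjoint, so any hitting set needs a separate element for each — at least 3. Hence 3 is optimal.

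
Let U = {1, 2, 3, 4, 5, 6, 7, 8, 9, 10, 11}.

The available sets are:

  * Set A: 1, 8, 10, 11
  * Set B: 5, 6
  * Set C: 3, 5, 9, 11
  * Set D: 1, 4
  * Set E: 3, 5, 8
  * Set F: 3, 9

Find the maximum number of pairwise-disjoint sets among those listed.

3

A, B, F are pairwise disjoint (A={1,8,10,11}; B={5,6}; F={3,9}).
Every remaining set overlaps one of these, and no 4 of the listed sets are pairwise disjoint, so 3 is the maximum.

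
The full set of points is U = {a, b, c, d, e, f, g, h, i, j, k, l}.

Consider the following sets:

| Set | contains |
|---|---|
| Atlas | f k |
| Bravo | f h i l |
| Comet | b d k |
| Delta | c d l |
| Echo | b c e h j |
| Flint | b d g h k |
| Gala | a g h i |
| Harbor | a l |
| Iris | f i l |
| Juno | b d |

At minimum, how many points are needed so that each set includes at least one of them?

4

The 4 points {a, b, d, f} hit every set.
No choice of 3 points meets every set, so 4 is the minimum.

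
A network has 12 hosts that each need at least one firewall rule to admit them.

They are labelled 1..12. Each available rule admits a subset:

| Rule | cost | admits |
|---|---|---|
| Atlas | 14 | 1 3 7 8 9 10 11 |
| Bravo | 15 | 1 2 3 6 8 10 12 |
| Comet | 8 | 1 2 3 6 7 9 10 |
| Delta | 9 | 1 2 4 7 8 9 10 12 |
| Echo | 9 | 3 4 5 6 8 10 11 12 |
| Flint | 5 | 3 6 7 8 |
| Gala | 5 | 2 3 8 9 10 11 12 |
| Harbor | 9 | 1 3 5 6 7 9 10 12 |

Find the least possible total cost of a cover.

17

Comet, Echo together cover every host (Comet ∪ Echo = {1, 2, 3, 4, 5, 6, 7, 8, 9, 10, 11, 12}); total cost 8 + 9 = 17.
The greedy pick Gala, Harbor, Delta costs 23; no covering selection beats 17.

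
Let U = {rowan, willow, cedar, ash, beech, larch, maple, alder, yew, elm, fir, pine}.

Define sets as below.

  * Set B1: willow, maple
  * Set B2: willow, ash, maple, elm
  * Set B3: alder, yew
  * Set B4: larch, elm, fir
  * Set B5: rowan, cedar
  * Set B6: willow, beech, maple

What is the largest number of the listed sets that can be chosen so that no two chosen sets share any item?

B1, B3, B4, B5 are pairwise disjoint (B1={willow,maple}; B3={alder,yew}; B4={larch,elm,fir}; B5={rowan,cedar}).
Every remaining set overlaps one of these, and no 5 of the listed sets are pairwise disjoint, so 4 is the maximum.

4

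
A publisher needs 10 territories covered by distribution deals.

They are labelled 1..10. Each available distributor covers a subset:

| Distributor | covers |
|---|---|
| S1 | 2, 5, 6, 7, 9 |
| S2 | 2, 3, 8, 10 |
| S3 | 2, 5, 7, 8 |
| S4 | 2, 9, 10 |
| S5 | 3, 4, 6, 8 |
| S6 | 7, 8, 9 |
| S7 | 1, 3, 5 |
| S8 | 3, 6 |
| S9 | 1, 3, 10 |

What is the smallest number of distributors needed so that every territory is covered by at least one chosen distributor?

Take {S1, S5, S9}. Their union is {1, 2, 3, 4, 5, 6, 7, 8, 9, 10}, which is all 10 territories.
Only S5 contains 4, so S5 is forced; the remaining 6 territories need at least 2 more distributors (each remaining distributor adds at most 4) — so at least 3 distributors are needed, and 3 is optimal.

3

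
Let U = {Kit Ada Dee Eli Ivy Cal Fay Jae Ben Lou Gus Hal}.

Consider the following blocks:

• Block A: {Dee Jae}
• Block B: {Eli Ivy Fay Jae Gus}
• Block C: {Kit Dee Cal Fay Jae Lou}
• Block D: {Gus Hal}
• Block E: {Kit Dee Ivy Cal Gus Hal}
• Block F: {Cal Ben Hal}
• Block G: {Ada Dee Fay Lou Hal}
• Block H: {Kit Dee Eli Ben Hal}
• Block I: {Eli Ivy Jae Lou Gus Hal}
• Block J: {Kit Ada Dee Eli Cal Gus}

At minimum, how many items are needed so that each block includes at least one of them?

3

The 3 items {Dee, Cal, Gus} hit every block.
No choice of 2 items meets every block, so 3 is the minimum.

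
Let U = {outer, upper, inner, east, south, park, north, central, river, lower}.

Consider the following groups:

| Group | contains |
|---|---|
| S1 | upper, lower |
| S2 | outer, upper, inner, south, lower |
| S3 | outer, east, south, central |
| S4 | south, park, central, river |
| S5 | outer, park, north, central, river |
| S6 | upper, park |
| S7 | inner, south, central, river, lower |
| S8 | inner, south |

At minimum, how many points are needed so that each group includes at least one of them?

3

Take H = {south, park, lower}. Each listed group contains at least one of these, so H is a hitting set of size 3.
The groups S1, S5, S8 are pairwise disjoint, so any hitting set needs a separate point for each — at least 3. Hence 3 is optimal.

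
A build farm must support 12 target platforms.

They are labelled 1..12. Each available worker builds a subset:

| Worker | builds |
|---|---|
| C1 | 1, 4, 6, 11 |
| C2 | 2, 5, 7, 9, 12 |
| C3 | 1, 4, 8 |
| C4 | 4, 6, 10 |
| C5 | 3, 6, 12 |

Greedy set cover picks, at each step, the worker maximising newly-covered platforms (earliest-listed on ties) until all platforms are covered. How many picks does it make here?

5

Greedy: pick C2 (covers 5 new) → pick C1 (covers 4 new) → pick C3 (covers 1 new) → pick C4 (covers 1 new) → pick C5 (covers 1 new). Total picks: 5.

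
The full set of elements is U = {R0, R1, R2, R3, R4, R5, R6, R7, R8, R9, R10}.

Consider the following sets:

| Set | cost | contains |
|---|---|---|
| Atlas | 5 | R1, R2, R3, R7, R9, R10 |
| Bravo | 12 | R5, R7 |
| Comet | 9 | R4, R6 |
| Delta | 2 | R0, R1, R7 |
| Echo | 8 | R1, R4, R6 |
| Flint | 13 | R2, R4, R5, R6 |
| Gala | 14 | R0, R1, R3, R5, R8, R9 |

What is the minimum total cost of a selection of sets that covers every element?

Atlas, Echo, Gala together cover every element (Atlas ∪ Echo ∪ Gala = {R0, R1, R2, R3, R4, R5, R6, R7, R8, R9, R10}); total cost 5 + 8 + 14 = 27.
The greedy pick Delta, Atlas, Echo, Gala costs 29; no covering selection beats 27.

27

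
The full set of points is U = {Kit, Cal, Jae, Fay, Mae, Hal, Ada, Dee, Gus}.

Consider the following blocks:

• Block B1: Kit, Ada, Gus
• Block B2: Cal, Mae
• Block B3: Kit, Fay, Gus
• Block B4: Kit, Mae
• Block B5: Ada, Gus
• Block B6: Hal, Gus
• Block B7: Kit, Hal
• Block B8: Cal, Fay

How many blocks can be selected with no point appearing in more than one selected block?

B2, B5, B7 are pairwise disjoint (B2={Cal,Mae}; B5={Ada,Gus}; B7={Kit,Hal}).
Every remaining block overlaps one of these, and no 4 of the listed blocks are pairwise disjoint, so 3 is the maximum.

3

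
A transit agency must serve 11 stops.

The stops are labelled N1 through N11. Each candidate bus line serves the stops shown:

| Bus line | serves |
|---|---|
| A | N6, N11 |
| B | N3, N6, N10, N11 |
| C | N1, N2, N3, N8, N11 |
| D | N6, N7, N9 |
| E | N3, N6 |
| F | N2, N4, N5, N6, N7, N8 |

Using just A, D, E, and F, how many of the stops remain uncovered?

2

Union of A, D, E, F = {N2, N3, N4, N5, N6, N7, N8, N9, N11}.
Not covered: N1, N10 — 2 stops.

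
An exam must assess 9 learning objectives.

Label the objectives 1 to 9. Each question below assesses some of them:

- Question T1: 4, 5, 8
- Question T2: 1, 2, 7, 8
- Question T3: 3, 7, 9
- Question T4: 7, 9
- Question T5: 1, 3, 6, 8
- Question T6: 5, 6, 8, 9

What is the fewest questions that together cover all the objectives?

Take {T1, T2, T3, T6}. Their union is {1, 2, 3, 4, 5, 6, 7, 8, 9}, which is all 9 objectives.
No 3 of the 6 questions cover everything (all 20 combinations miss at least one objective), so 4 is optimal.

4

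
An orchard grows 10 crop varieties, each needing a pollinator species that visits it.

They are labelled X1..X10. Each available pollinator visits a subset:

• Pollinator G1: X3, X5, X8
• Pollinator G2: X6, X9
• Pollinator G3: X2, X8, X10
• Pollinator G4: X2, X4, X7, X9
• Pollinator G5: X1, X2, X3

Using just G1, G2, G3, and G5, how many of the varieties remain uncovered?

2

Union of G1, G2, G3, G5 = {X1, X2, X3, X5, X6, X8, X9, X10}.
Not covered: X4, X7 — 2 varieties.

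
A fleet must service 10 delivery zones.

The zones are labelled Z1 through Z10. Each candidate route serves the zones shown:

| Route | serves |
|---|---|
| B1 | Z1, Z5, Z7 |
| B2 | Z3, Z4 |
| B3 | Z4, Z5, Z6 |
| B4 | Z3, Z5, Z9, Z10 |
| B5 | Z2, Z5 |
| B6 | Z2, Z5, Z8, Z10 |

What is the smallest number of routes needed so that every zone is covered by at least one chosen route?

4

Take {B1, B3, B4, B6}. Their union is {Z1, Z2, Z3, Z4, Z5, Z6, Z7, Z8, Z9, Z10}, which is all 10 zones.
Only B1 contains Z1, so B1 is forced; the remaining 7 zones need at least 3 more routes (each remaining route adds at most 3) — so at least 4 routes are needed, and 4 is optimal.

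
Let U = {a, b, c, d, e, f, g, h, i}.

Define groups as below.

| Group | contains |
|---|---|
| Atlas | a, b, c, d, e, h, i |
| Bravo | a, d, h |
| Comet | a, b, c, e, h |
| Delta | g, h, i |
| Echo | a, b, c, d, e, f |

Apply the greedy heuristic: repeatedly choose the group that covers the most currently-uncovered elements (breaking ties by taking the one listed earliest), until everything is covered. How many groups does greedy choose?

3

Greedy: pick Atlas (covers 7 new) → pick Delta (covers 1 new) → pick Echo (covers 1 new). Total picks: 3.
(The true minimum cover uses only 2 groups, so greedy is not optimal here.)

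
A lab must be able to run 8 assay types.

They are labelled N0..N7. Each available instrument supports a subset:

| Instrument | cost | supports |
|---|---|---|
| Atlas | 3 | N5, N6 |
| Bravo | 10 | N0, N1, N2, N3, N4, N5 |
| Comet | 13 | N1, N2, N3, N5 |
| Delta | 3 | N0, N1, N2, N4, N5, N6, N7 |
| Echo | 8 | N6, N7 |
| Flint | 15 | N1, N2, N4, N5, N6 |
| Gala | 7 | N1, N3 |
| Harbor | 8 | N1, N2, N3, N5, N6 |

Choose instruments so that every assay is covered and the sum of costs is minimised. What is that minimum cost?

Delta, Gala together cover every assay (Delta ∪ Gala = {N0, N1, N2, N3, N4, N5, N6, N7}); total cost 3 + 7 = 10.
No covering selection has total cost below 10.

10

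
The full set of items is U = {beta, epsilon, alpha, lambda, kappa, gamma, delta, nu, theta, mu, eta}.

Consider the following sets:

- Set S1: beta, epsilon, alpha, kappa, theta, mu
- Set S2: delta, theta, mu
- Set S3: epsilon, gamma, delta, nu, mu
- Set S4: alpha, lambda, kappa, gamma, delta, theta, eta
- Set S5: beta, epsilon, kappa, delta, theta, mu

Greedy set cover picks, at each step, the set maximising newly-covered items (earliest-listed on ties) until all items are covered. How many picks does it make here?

Greedy: pick S4 (covers 7 new) → pick S1 (covers 3 new) → pick S3 (covers 1 new). Total picks: 3.

3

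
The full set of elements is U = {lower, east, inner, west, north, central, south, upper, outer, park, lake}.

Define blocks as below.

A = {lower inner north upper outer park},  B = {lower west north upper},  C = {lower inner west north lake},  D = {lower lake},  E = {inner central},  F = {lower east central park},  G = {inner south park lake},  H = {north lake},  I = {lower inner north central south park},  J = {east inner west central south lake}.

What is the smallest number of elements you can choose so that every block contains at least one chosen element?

The 3 elements {lower, inner, north} hit every block.
No choice of 2 elements meets every block, so 3 is the minimum.

3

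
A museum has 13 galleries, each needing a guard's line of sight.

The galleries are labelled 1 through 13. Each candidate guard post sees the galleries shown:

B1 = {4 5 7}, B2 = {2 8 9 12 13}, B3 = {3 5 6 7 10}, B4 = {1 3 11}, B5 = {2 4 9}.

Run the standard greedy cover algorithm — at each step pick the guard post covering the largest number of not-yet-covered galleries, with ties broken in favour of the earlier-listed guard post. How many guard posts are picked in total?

4

Greedy: pick B2 (covers 5 new) → pick B3 (covers 5 new) → pick B4 (covers 2 new) → pick B1 (covers 1 new). Total picks: 4.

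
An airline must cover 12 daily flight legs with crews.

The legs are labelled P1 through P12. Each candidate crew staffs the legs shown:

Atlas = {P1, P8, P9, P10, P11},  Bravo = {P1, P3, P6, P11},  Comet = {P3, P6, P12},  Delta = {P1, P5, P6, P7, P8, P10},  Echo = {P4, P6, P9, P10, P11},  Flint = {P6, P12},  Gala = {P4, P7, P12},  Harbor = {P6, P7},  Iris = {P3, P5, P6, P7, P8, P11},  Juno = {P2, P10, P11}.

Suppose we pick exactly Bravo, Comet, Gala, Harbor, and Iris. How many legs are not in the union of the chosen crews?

3

Union of Bravo, Comet, Gala, Harbor, Iris = {P1, P3, P4, P5, P6, P7, P8, P11, P12}.
Not covered: P2, P9, P10 — 3 legs.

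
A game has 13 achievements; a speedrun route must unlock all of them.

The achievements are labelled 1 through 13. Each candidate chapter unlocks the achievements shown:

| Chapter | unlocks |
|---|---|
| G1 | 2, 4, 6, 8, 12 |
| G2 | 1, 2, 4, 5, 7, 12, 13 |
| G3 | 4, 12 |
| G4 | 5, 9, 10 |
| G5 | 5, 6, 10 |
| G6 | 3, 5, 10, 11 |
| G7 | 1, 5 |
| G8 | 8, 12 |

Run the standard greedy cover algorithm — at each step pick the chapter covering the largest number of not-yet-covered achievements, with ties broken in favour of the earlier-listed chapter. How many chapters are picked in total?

Greedy: pick G2 (covers 7 new) → pick G6 (covers 3 new) → pick G1 (covers 2 new) → pick G4 (covers 1 new). Total picks: 4.

4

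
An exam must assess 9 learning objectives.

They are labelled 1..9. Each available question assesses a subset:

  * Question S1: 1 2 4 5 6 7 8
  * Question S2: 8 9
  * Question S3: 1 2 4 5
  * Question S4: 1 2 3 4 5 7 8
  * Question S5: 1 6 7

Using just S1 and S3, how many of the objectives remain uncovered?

2

Union of S1, S3 = {1, 2, 4, 5, 6, 7, 8}.
Not covered: 3, 9 — 2 objectives.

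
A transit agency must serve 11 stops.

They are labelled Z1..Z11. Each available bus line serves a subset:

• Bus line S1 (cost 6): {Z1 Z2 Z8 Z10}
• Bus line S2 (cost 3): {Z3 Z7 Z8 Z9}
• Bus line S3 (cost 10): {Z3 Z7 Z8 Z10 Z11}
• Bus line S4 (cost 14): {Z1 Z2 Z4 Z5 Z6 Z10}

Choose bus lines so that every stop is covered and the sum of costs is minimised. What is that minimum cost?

S2, S3, S4 together cover every stop (S2 ∪ S3 ∪ S4 = {Z1, Z2, Z3, Z4, Z5, Z6, Z7, Z8, Z9, Z10, Z11}); total cost 3 + 10 + 14 = 27.
The greedy pick S2, S1, S4, S3 costs 33; no covering selection beats 27.

27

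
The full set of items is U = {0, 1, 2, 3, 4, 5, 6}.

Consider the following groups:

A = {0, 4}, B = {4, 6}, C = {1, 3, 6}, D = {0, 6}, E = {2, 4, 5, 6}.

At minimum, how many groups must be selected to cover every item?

C and D and E together: C ∪ D ∪ E = {0, 1, 2, 3, 4, 5, 6} — every item is covered.
Only C contains 1, so C is forced; the remaining 4 items need at least 2 more groups (each remaining group adds at most 3) — so at least 3 groups are needed, and 3 is optimal.

3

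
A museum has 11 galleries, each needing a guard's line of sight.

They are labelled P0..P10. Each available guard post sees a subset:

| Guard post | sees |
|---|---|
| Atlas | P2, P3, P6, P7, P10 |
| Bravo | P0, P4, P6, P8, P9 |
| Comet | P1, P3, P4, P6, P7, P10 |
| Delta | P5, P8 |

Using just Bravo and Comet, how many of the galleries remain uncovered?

Union of Bravo, Comet = {P0, P1, P3, P4, P6, P7, P8, P9, P10}.
Not covered: P2, P5 — 2 galleries.

2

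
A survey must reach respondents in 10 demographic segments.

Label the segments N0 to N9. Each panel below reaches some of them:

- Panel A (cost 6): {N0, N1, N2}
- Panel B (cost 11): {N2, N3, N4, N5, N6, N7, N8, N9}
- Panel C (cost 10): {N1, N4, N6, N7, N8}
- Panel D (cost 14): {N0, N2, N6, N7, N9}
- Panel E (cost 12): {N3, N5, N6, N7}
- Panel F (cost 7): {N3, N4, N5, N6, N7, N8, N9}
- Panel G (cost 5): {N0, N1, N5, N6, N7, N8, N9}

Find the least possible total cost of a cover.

A, F together cover every segment (A ∪ F = {N0, N1, N2, N3, N4, N5, N6, N7, N8, N9}); total cost 6 + 7 = 13.
The greedy pick G, F, A costs 18; no covering selection beats 13.

13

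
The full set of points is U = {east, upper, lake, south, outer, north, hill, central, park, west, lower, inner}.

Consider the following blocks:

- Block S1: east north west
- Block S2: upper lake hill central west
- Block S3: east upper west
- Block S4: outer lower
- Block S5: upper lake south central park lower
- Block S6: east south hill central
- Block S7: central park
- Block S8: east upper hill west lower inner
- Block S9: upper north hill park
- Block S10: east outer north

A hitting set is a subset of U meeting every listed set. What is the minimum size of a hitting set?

H = {east, hill, central, lower} meets every block (each contains at least one member of H), and |H| = 4.
No choice of 3 points meets every block, so 4 is the minimum.

4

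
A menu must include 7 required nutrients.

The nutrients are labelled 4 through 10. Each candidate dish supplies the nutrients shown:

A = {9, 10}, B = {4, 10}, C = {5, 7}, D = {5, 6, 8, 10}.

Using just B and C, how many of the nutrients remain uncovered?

Union of B, C = {4, 5, 7, 10}.
Not covered: 6, 8, 9 — 3 nutrients.

3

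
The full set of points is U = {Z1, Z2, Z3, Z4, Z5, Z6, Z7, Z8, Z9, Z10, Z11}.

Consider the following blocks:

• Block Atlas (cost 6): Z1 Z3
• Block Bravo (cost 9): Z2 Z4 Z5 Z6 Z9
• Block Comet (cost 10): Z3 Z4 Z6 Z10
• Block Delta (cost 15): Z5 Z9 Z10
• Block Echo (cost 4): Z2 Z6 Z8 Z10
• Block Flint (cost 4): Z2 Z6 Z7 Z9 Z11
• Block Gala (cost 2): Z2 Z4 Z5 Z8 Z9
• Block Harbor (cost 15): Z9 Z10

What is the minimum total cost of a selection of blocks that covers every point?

Atlas, Echo, Flint, Gala together cover every point (Atlas ∪ Echo ∪ Flint ∪ Gala = {Z1, Z2, Z3, Z4, Z5, Z6, Z7, Z8, Z9, Z10, Z11}); total cost 6 + 4 + 4 + 2 = 16.
No covering selection has total cost below 16.

16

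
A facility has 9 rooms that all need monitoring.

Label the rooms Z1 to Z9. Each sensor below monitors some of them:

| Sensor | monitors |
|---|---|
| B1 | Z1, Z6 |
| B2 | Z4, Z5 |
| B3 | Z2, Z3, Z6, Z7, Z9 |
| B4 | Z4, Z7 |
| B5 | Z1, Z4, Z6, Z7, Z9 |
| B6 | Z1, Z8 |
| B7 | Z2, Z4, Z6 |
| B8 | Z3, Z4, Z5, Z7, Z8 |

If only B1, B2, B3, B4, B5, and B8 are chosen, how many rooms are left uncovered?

0

Union of B1, B2, B3, B4, B5, B8 = {Z1, Z2, Z3, Z4, Z5, Z6, Z7, Z8, Z9} — that's every room, so 0 are uncovered.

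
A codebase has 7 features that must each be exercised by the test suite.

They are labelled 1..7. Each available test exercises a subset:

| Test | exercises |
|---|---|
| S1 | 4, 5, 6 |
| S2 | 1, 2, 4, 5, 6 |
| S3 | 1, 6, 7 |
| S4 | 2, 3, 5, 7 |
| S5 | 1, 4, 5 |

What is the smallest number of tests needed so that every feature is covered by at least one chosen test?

2

S2 and S4 together: S2 ∪ S4 = {1, 2, 3, 4, 5, 6, 7} — every feature is covered.
No single test has all 7 features (the largest, S2, has 5), so 2 is optimal.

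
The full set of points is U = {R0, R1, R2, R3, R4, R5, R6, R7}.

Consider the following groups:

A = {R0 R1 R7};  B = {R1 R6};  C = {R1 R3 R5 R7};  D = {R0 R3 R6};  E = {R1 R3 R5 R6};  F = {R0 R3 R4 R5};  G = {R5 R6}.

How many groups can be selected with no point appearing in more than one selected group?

2

A, G are pairwise disjoint (A={R0,R1,R7}; G={R5,R6}).
Every remaining group overlaps one of these, and no 3 of the listed groups are pairwise disjoint, so 2 is the maximum.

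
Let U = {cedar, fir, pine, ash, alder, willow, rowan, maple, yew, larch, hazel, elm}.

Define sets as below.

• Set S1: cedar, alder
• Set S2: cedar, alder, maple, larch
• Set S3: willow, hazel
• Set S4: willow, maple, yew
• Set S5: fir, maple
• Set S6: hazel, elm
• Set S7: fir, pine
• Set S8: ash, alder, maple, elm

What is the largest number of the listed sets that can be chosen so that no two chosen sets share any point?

4

S1, S4, S6, S7 are pairwise disjoint (S1={cedar,alder}; S4={willow,maple,yew}; S6={hazel,elm}; S7={fir,pine}).
Every remaining set overlaps one of these, and no 5 of the listed sets are pairwise disjoint, so 4 is the maximum.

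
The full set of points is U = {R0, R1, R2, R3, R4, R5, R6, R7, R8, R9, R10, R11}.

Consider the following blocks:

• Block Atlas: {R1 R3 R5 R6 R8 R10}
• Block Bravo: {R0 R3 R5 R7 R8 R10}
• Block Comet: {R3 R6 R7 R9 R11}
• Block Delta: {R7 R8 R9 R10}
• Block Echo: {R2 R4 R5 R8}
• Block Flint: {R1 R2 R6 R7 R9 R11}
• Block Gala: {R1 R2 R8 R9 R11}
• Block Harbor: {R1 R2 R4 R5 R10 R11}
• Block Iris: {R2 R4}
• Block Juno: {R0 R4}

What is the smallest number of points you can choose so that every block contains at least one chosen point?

Take H = {R3, R4, R9}. Each listed block contains at least one of these, so H is a hitting set of size 3.
No choice of 2 points meets every block, so 3 is the minimum.

3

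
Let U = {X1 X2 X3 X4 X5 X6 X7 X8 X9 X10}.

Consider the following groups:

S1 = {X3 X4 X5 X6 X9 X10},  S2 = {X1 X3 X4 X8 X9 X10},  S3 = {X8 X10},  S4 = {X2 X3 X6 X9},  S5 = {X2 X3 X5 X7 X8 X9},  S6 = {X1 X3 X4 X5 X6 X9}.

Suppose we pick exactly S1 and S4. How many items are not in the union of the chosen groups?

Union of S1, S4 = {X2, X3, X4, X5, X6, X9, X10}.
Not covered: X1, X7, X8 — 3 items.

3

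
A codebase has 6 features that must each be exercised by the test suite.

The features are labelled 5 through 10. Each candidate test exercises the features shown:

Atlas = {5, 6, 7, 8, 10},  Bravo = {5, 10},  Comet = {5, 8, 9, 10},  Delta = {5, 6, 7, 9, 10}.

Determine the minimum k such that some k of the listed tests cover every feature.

Take {Comet, Delta}. Their union is {5, 6, 7, 8, 9, 10}, which is all 6 features.
No single test has all 6 features (the largest, Atlas, has 5), so 2 is optimal.

2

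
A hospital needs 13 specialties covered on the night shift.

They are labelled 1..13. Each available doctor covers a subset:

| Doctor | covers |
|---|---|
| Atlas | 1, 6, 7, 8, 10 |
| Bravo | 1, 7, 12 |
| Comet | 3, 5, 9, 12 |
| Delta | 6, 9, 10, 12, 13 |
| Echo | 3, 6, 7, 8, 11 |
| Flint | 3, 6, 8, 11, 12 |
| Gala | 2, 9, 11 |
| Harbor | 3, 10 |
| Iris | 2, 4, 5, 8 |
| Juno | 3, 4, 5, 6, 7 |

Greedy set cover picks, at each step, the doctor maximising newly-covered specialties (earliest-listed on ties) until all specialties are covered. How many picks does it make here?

Greedy: pick Atlas (covers 5 new) → pick Comet (covers 4 new) → pick Gala (covers 2 new) → pick Delta (covers 1 new) → pick Iris (covers 1 new). Total picks: 5.
(The true minimum cover uses only 4 doctors, so greedy is not optimal here.)

5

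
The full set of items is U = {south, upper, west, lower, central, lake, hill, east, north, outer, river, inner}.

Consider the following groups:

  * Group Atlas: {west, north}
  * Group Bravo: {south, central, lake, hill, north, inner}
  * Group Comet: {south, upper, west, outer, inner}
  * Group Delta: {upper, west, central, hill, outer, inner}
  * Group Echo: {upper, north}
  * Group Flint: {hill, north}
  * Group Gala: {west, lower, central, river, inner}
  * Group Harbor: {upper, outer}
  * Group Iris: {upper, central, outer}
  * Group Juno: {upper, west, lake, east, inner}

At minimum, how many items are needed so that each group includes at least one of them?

3

Take H = {north, outer, inner}. Each listed group contains at least one of these, so H is a hitting set of size 3.
The groups Flint, Gala, Harbor are pairwise disjoint, so any hitting set needs a separate item for each — at least 3. Hence 3 is optimal.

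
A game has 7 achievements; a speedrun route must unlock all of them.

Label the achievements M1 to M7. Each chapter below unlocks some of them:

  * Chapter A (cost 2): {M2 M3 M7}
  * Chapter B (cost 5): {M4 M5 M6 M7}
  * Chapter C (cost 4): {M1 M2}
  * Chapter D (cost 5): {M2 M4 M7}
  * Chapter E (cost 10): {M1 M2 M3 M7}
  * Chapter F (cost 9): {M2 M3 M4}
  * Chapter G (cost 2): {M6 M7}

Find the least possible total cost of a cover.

A, B, C together cover every achievement (A ∪ B ∪ C = {M1, M2, M3, M4, M5, M6, M7}); total cost 2 + 5 + 4 = 11.
No covering selection has total cost below 11.

11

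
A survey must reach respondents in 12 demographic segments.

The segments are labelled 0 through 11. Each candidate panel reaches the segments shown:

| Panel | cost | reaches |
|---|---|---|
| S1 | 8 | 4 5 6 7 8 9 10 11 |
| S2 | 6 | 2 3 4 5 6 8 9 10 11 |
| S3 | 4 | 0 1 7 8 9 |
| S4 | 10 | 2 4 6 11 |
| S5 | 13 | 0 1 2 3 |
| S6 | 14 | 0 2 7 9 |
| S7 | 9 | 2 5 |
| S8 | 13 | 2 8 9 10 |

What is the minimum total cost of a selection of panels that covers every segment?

S2, S3 together cover every segment (S2 ∪ S3 = {0, 1, 2, 3, 4, 5, 6, 7, 8, 9, 10, 11}); total cost 6 + 4 = 10.
No covering selection has total cost below 10.

10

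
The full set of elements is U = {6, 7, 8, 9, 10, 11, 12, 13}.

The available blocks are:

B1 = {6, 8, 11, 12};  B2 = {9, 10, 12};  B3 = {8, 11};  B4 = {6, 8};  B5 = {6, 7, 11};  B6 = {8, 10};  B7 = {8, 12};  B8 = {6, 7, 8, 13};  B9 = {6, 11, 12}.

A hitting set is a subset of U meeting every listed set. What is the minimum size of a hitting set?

3

The 3 elements {8, 9, 11} hit every block.
No choice of 2 elements meets every block, so 3 is the minimum.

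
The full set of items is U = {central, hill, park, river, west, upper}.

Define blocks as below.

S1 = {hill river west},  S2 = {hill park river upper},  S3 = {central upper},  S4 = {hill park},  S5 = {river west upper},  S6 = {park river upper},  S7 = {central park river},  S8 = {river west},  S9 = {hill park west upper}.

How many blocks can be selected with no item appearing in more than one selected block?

S3, S4, S8 are pairwise disjoint (S3={central,upper}; S4={hill,park}; S8={river,west}).
Every remaining block overlaps one of these, and no 4 of the listed blocks are pairwise disjoint, so 3 is the maximum.

3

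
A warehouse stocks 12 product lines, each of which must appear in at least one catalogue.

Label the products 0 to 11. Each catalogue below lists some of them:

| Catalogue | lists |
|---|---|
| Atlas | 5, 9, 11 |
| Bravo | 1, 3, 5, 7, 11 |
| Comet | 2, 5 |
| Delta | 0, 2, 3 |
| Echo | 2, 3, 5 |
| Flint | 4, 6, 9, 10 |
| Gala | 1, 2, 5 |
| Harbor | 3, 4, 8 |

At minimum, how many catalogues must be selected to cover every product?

Bravo and Delta and Flint and Harbor together: Bravo ∪ Delta ∪ Flint ∪ Harbor = {0, 1, 2, 3, 4, 5, 6, 7, 8, 9, 10, 11} — every product is covered.
Only Delta contains 0, so Delta is forced; the remaining 9 products need at least 3 more catalogues (each remaining catalogue adds at most 4) — so at least 4 catalogues are needed, and 4 is optimal.

4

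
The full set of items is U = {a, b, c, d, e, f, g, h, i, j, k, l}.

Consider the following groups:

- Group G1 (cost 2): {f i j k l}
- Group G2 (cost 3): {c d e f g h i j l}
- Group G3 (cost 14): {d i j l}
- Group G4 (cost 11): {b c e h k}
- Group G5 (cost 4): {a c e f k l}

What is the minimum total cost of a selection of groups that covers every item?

18

G2, G4, G5 together cover every item (G2 ∪ G4 ∪ G5 = {a, b, c, d, e, f, g, h, i, j, k, l}); total cost 3 + 11 + 4 = 18.
The greedy pick G2, G1, G5, G4 costs 20; no covering selection beats 18.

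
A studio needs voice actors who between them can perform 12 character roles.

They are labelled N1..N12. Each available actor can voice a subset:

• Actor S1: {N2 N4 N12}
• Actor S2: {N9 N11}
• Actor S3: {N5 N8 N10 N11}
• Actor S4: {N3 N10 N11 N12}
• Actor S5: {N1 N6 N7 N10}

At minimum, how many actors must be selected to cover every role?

5

S1 and S2 and S3 and S4 and S5 together: S1 ∪ S2 ∪ S3 ∪ S4 ∪ S5 = {N1, N2, N3, N4, N5, N6, N7, N8, N9, N10, N11, N12} — every role is covered.
No 4 of the 5 actors cover everything (all 5 combinations miss at least one role), so 5 is optimal.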